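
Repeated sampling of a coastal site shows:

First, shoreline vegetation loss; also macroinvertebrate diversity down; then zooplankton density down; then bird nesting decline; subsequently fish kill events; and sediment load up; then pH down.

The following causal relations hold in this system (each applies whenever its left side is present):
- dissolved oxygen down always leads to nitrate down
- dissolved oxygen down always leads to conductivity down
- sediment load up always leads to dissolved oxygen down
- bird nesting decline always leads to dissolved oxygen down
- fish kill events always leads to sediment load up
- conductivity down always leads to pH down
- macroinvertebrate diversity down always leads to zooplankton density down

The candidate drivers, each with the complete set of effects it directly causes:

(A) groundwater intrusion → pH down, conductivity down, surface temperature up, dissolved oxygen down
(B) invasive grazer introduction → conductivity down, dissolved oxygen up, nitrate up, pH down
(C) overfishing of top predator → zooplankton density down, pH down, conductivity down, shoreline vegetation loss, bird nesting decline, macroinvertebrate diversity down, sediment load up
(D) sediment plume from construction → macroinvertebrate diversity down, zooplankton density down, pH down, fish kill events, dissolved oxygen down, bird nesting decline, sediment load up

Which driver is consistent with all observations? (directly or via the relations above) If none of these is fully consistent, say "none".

Checking each candidate against the observations:
(A) groundwater intrusion — shoreline vegetation loss miss; macroinvertebrate diversity down miss; zooplankton density down miss; bird nesting decline miss; fish kill events miss; sediment load up miss; pH down match
(B) invasive grazer introduction — shoreline vegetation loss miss; macroinvertebrate diversity down miss; zooplankton density down miss; bird nesting decline miss; fish kill events miss; sediment load up miss; pH down match
(C) overfishing of top predator — does not account for fish kill events
(D) sediment plume from construction — shoreline vegetation loss miss; macroinvertebrate diversity down match; zooplankton density down match; bird nesting decline match; fish kill events match; sediment load up match; pH down match
No candidate is consistent with all observations.

none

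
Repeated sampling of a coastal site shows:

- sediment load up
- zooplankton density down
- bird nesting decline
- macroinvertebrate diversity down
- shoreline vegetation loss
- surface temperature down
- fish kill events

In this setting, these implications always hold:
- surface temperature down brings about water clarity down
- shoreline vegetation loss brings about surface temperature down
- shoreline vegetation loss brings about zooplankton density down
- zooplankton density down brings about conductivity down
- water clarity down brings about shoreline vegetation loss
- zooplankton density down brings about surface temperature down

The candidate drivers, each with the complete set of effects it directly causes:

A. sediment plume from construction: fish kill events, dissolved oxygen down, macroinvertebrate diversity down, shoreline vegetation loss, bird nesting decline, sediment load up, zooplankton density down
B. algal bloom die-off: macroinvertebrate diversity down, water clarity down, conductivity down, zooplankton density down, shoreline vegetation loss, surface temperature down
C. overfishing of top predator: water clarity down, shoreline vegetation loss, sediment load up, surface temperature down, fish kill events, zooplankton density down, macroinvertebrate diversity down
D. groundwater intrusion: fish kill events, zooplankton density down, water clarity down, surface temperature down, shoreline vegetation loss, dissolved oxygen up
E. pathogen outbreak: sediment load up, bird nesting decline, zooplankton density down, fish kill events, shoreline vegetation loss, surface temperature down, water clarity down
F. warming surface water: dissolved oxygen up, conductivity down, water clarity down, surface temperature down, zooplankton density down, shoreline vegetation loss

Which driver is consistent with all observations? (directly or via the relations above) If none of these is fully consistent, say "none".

A

For each candidate, compare predicted effects to what was observed:
(A) sediment plume from construction — accounts for every observation (surface temperature down through zooplankton density down → surface temperature down)
(B) algal bloom die-off — sediment load up NO; zooplankton density down yes; bird nesting decline NO; macroinvertebrate diversity down yes; shoreline vegetation loss yes; surface temperature down yes; fish kill events NO
(C) overfishing of top predator — sediment load up yes; zooplankton density down yes; bird nesting decline NO; macroinvertebrate diversity down yes; shoreline vegetation loss yes; surface temperature down yes; fish kill events yes
(D) groundwater intrusion — sediment load up NO; zooplankton density down yes; bird nesting decline NO; macroinvertebrate diversity down NO; shoreline vegetation loss yes; surface temperature down yes; fish kill events yes
(E) pathogen outbreak — sediment load up yes; zooplankton density down yes; bird nesting decline yes; macroinvertebrate diversity down NO; shoreline vegetation loss yes; surface temperature down yes; fish kill events yes
(F) warming surface water — sediment load up NO; zooplankton density down yes; bird nesting decline NO; macroinvertebrate diversity down NO; shoreline vegetation loss yes; surface temperature down yes; fish kill events NO
(A) alone accounts for all the evidence.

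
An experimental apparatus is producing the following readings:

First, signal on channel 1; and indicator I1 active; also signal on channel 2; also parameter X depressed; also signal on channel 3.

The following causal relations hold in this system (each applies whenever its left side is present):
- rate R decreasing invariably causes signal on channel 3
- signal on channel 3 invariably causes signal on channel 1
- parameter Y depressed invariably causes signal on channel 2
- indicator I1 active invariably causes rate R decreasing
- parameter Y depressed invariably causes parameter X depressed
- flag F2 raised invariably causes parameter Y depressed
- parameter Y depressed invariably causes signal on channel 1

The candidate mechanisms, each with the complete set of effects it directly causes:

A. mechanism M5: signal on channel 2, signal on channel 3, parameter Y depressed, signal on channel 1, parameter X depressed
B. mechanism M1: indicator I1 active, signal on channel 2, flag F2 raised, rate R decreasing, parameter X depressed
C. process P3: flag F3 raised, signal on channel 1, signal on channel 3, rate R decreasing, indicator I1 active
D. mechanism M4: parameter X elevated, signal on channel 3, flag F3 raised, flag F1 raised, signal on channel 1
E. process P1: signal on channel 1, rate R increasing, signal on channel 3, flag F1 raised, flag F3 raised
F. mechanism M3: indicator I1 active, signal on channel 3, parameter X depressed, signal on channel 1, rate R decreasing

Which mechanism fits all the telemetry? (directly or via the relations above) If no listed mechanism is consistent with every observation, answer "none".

Testing each hypothesis:
(A) mechanism M5 — signal on channel 1 match; indicator I1 active miss; signal on channel 2 match; parameter X depressed match; signal on channel 3 match
(B) mechanism M1 — signal on channel 1 match (via rate R decreasing → signal on channel 3 → signal on channel 1); indicator I1 active match; signal on channel 2 match; parameter X depressed match; signal on channel 3 match (via rate R decreasing → signal on channel 3)
(C) process P3 — signal on channel 1 match; indicator I1 active match; signal on channel 2 miss; parameter X depressed miss; signal on channel 3 match
(D) mechanism M4 — signal on channel 1 match; indicator I1 active miss; signal on channel 2 miss; parameter X depressed miss; signal on channel 3 match
(E) process P1 — signal on channel 1 match; indicator I1 active miss; signal on channel 2 miss; parameter X depressed miss; signal on channel 3 match
(F) mechanism M3 — signal on channel 1 match; indicator I1 active match; signal on channel 2 miss; parameter X depressed match; signal on channel 3 match
Only (B) is consistent with every observation.

B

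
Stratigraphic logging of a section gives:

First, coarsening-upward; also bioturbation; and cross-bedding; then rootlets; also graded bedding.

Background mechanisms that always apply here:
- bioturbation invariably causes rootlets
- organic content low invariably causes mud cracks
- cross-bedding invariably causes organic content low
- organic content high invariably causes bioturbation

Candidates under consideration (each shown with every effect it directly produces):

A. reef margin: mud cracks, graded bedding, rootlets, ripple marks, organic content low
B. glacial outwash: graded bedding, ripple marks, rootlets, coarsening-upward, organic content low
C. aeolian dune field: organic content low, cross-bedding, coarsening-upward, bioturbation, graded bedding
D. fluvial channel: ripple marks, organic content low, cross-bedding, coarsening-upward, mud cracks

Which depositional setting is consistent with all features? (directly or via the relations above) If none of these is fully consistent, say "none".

For each candidate, compare predicted effects to what was observed:
(A) reef margin — does not account for coarsening-upward, bioturbation, cross-bedding
(B) glacial outwash — does not account for bioturbation, cross-bedding
(C) aeolian dune field — accounts for every observation (rootlets through bioturbation → rootlets)
(D) fluvial channel — coarsening-upward match; bioturbation miss; cross-bedding match; rootlets miss; graded bedding miss
(C) alone accounts for all the evidence.

C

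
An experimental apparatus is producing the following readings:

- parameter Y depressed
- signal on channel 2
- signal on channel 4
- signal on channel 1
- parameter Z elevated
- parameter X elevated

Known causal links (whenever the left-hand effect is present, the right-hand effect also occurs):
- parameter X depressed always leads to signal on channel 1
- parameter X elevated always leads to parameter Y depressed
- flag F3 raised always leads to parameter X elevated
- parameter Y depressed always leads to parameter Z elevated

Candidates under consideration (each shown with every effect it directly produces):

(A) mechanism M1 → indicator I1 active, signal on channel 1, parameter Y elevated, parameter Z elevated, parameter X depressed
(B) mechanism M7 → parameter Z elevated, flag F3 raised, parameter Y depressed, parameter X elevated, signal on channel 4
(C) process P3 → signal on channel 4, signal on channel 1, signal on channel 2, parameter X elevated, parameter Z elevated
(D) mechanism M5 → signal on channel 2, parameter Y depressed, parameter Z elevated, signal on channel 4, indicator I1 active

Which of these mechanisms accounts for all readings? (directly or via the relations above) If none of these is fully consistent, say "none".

C

Per-candidate check:
(A) mechanism M1 — fails on parameter Y depressed, signal on channel 2, signal on channel 4, parameter X elevated (predicts parameter Y elevated, not parameter Y depressed; predicts parameter X depressed, not parameter X elevated)
(B) mechanism M7 — parameter Y depressed match; signal on channel 2 miss; signal on channel 4 match; signal on channel 1 miss; parameter Z elevated match; parameter X elevated match
(C) process P3 — parameter Y depressed match (by parameter X elevated → parameter Y depressed); signal on channel 2 match; signal on channel 4 match; signal on channel 1 match; parameter Z elevated match; parameter X elevated match
(D) mechanism M5 — does not account for signal on channel 1, parameter X elevated
Only (C) is consistent with every observation.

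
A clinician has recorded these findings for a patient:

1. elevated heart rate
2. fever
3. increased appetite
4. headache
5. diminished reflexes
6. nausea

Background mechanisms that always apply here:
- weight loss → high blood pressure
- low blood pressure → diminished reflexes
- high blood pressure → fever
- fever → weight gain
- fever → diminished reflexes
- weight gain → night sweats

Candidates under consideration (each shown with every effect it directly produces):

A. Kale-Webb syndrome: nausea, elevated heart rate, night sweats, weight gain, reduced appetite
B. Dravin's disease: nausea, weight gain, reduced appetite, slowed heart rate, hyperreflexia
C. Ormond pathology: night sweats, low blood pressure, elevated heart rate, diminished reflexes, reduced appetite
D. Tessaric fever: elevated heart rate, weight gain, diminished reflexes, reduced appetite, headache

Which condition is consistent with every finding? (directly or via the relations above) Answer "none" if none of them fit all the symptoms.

Checking each candidate against the observations:
(A) Kale-Webb syndrome — elevated heart rate +; fever -; increased appetite -; headache -; diminished reflexes -; nausea +
(B) Dravin's disease — elevated heart rate -; fever -; increased appetite -; headache -; diminished reflexes -; nausea +
(C) Ormond pathology — fails on fever, increased appetite, headache, nausea (predicts reduced appetite, not increased appetite)
(D) Tessaric fever — elevated heart rate +; fever -; increased appetite -; headache +; diminished reflexes +; nausea -
Every candidate fails on at least one observation.

none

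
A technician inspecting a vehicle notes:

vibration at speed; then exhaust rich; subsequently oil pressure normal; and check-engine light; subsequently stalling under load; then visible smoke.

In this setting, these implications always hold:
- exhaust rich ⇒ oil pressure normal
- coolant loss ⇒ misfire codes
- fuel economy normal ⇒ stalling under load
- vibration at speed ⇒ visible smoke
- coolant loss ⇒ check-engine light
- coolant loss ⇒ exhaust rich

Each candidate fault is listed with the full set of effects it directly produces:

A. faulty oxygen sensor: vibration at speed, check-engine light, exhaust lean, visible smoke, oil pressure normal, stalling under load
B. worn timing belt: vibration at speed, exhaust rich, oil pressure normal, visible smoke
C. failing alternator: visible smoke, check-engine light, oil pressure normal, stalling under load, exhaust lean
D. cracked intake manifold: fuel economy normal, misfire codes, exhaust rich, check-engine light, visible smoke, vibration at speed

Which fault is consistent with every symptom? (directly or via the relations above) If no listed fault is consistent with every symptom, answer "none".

Testing each hypothesis:
(A) faulty oxygen sensor — vibration at speed match; exhaust rich miss; oil pressure normal match; check-engine light match; stalling under load match; visible smoke match
(B) worn timing belt — vibration at speed match; exhaust rich match; oil pressure normal match; check-engine light miss; stalling under load miss; visible smoke match
(C) failing alternator — vibration at speed miss; exhaust rich miss; oil pressure normal match; check-engine light match; stalling under load match; visible smoke match
(D) cracked intake manifold — vibration at speed match; exhaust rich match; oil pressure normal match (through exhaust rich → oil pressure normal); check-engine light match; stalling under load match (through fuel economy normal → stalling under load); visible smoke match
(D) alone accounts for all the evidence.

D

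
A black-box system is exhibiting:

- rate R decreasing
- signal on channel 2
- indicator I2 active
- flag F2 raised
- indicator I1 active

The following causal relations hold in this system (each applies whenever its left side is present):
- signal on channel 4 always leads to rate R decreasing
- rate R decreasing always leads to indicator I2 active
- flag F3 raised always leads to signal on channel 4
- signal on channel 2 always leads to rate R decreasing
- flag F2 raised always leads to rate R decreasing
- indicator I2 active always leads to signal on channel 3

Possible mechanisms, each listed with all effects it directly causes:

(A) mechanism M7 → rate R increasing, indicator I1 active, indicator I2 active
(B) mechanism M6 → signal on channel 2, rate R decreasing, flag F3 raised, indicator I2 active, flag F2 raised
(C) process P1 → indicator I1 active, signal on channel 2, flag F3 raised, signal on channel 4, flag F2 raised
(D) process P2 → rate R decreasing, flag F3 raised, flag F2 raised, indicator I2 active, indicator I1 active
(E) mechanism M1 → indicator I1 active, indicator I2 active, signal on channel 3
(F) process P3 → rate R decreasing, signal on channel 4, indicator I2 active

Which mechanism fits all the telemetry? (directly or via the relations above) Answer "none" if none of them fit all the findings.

For each candidate, compare predicted effects to what was observed:
(A) mechanism M7 — rate R decreasing ✗; signal on channel 2 ✗; indicator I2 active ✓; flag F2 raised ✗; indicator I1 active ✓
(B) mechanism M6 — does not account for indicator I1 active
(C) process P1 — accounts for every observation (rate R decreasing via signal on channel 2 → rate R decreasing)
(D) process P2 — rate R decreasing ✓; signal on channel 2 ✗; indicator I2 active ✓; flag F2 raised ✓; indicator I1 active ✓
(E) mechanism M1 — rate R decreasing ✗; signal on channel 2 ✗; indicator I2 active ✓; flag F2 raised ✗; indicator I1 active ✓
(F) process P3 — rate R decreasing ✓; signal on channel 2 ✗; indicator I2 active ✓; flag F2 raised ✗; indicator I1 active ✗
Only (C) is consistent with every observation.

C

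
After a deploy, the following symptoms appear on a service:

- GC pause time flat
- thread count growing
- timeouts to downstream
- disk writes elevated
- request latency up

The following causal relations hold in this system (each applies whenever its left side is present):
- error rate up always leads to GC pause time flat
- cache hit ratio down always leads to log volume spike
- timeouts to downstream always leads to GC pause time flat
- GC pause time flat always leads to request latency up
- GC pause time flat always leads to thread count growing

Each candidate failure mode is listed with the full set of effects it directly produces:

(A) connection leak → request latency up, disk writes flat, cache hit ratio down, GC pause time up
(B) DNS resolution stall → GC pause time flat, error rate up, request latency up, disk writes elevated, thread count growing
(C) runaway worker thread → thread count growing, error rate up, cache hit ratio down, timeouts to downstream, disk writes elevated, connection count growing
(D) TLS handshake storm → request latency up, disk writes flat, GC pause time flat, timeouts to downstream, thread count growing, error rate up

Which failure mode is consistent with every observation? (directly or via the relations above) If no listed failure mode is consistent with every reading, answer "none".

C

For each candidate, compare predicted effects to what was observed:
(A) connection leak — GC pause time flat miss; thread count growing miss; timeouts to downstream miss; disk writes elevated miss; request latency up match
(B) DNS resolution stall — GC pause time flat match; thread count growing match; timeouts to downstream miss; disk writes elevated match; request latency up match
(C) runaway worker thread — GC pause time flat match (by timeouts to downstream → GC pause time flat); thread count growing match; timeouts to downstream match; disk writes elevated match; request latency up match (by timeouts to downstream → GC pause time flat → request latency up)
(D) TLS handshake storm — GC pause time flat match; thread count growing match; timeouts to downstream match; disk writes elevated miss; request latency up match
Only (C) is consistent with every observation.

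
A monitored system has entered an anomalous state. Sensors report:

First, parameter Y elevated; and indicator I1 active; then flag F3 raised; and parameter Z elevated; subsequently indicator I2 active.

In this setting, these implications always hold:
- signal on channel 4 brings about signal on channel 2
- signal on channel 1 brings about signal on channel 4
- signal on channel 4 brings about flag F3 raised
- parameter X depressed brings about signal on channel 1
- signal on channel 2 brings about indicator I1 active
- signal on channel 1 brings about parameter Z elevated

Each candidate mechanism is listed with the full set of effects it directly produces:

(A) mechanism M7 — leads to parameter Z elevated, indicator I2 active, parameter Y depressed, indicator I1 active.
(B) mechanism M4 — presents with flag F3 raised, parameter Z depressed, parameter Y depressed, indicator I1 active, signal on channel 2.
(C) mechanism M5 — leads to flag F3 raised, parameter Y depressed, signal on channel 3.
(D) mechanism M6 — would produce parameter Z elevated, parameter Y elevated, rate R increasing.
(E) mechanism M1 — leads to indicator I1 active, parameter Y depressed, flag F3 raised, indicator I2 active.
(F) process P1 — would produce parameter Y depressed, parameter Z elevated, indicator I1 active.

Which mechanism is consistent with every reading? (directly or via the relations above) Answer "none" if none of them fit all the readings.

For each candidate, compare predicted effects to what was observed:
(A) mechanism M7 — fails on parameter Y elevated, flag F3 raised (predicts parameter Y depressed, not parameter Y elevated)
(B) mechanism M4 — parameter Y elevated miss; indicator I1 active match; flag F3 raised match; parameter Z elevated miss; indicator I2 active miss
(C) mechanism M5 — parameter Y elevated miss; indicator I1 active miss; flag F3 raised match; parameter Z elevated miss; indicator I2 active miss
(D) mechanism M6 — does not account for indicator I1 active, flag F3 raised, indicator I2 active
(E) mechanism M1 — fails on parameter Y elevated, parameter Z elevated (predicts parameter Y depressed, not parameter Y elevated)
(F) process P1 — parameter Y elevated miss; indicator I1 active match; flag F3 raised miss; parameter Z elevated match; indicator I2 active miss
None of the listed candidates fits everything.

none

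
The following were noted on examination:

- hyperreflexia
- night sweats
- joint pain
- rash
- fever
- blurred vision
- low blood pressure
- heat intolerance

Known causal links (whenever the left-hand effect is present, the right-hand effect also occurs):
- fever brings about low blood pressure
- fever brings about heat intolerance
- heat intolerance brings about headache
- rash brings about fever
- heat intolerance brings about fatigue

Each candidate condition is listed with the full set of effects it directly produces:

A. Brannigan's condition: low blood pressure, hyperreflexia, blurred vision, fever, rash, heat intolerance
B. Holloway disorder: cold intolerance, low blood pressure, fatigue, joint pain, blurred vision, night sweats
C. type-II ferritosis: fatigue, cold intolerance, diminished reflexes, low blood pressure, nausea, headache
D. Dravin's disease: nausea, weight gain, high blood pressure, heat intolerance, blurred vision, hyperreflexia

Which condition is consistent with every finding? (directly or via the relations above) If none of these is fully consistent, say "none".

none

Per-candidate check:
(A) Brannigan's condition — hyperreflexia +; night sweats -; joint pain -; rash +; fever +; blurred vision +; low blood pressure +; heat intolerance +
(B) Holloway disorder — hyperreflexia -; night sweats +; joint pain +; rash -; fever -; blurred vision +; low blood pressure +; heat intolerance -
(C) type-II ferritosis — hyperreflexia -; night sweats -; joint pain -; rash -; fever -; blurred vision -; low blood pressure +; heat intolerance -
(D) Dravin's disease — hyperreflexia +; night sweats -; joint pain -; rash -; fever -; blurred vision +; low blood pressure -; heat intolerance +
No candidate is consistent with all observations.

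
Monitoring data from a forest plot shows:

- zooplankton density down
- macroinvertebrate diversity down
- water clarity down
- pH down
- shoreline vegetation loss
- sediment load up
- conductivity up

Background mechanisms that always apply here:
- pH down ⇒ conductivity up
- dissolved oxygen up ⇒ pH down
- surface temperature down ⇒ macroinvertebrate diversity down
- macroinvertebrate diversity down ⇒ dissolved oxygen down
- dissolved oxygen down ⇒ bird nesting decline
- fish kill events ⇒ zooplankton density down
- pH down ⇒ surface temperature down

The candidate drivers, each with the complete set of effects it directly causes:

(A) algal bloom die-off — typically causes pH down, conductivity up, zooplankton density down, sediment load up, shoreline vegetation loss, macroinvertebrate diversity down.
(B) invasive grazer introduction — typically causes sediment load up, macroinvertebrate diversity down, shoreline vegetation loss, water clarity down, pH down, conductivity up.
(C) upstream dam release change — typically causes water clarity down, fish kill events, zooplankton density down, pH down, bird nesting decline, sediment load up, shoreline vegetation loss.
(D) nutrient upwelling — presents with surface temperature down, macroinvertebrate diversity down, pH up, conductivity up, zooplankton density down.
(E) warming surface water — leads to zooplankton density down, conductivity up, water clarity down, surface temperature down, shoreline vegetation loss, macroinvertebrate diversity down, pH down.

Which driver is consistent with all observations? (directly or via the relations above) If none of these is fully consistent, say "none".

For each candidate, compare predicted effects to what was observed:
(A) algal bloom die-off — zooplankton density down +; macroinvertebrate diversity down +; water clarity down -; pH down +; shoreline vegetation loss +; sediment load up +; conductivity up +
(B) invasive grazer introduction — zooplankton density down -; macroinvertebrate diversity down +; water clarity down +; pH down +; shoreline vegetation loss +; sediment load up +; conductivity up +
(C) upstream dam release change — accounts for every observation (macroinvertebrate diversity down through pH down → surface temperature down → macroinvertebrate diversity down)
(D) nutrient upwelling — zooplankton density down +; macroinvertebrate diversity down +; water clarity down -; pH down -; shoreline vegetation loss -; sediment load up -; conductivity up +
(E) warming surface water — zooplankton density down +; macroinvertebrate diversity down +; water clarity down +; pH down +; shoreline vegetation loss +; sediment load up -; conductivity up +
Only (C) is consistent with every observation.

C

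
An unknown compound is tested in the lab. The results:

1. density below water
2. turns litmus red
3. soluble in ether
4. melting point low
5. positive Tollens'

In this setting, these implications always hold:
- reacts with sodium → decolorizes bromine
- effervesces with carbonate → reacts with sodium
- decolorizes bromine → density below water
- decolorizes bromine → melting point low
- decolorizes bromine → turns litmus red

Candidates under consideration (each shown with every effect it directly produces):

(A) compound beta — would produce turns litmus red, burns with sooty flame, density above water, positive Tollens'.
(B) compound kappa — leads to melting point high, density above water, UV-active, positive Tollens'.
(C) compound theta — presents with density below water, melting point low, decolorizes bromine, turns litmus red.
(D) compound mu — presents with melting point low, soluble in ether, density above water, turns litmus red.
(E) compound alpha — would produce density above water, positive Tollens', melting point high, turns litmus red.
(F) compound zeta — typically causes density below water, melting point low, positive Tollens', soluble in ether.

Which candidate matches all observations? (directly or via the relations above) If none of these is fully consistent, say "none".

Per-candidate check:
(A) compound beta — density below water ✗; turns litmus red ✓; soluble in ether ✗; melting point low ✗; positive Tollens' ✓
(B) compound kappa — fails on density below water, turns litmus red, soluble in ether, melting point low (predicts density above water, not density below water; predicts melting point high, not melting point low)
(C) compound theta — density below water ✓; turns litmus red ✓; soluble in ether ✗; melting point low ✓; positive Tollens' ✗
(D) compound mu — fails on density below water, positive Tollens' (predicts density above water, not density below water)
(E) compound alpha — density below water ✗; turns litmus red ✓; soluble in ether ✗; melting point low ✗; positive Tollens' ✓
(F) compound zeta — density below water ✓; turns litmus red ✗; soluble in ether ✓; melting point low ✓; positive Tollens' ✓
Every candidate fails on at least one observation.

none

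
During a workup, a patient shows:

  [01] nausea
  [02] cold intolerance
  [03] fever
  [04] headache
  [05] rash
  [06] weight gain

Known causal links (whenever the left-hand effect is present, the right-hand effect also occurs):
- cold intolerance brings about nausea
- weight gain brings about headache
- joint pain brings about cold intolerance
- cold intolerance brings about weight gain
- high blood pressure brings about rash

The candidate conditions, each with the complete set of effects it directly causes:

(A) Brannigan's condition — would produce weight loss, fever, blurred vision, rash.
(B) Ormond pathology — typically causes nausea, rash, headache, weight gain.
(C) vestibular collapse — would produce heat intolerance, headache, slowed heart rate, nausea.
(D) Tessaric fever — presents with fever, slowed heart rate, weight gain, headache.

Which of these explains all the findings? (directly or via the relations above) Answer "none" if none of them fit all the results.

Testing each hypothesis:
(A) Brannigan's condition — nausea NO; cold intolerance NO; fever yes; headache NO; rash yes; weight gain NO
(B) Ormond pathology — nausea yes; cold intolerance NO; fever NO; headache yes; rash yes; weight gain yes
(C) vestibular collapse — fails on cold intolerance, fever, rash, weight gain (predicts heat intolerance, not cold intolerance)
(D) Tessaric fever — nausea NO; cold intolerance NO; fever yes; headache yes; rash NO; weight gain yes
No candidate is consistent with all observations.

none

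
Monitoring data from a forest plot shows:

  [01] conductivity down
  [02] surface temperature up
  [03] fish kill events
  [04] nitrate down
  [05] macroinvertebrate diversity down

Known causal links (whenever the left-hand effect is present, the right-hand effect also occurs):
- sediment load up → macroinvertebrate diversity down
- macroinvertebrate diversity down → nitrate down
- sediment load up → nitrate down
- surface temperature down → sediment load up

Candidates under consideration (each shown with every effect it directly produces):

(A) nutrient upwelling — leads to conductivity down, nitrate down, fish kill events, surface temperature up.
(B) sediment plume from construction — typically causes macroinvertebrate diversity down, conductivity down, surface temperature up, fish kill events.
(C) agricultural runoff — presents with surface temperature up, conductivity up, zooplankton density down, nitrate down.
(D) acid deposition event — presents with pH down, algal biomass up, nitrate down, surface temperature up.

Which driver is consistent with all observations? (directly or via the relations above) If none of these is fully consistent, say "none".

B

Per-candidate check:
(A) nutrient upwelling — conductivity down ✓; surface temperature up ✓; fish kill events ✓; nitrate down ✓; macroinvertebrate diversity down ✗
(B) sediment plume from construction — accounts for every observation (nitrate down through macroinvertebrate diversity down → nitrate down)
(C) agricultural runoff — conductivity down ✗; surface temperature up ✓; fish kill events ✗; nitrate down ✓; macroinvertebrate diversity down ✗
(D) acid deposition event — does not account for conductivity down, fish kill events, macroinvertebrate diversity down
(B) is the only candidate with no mismatches.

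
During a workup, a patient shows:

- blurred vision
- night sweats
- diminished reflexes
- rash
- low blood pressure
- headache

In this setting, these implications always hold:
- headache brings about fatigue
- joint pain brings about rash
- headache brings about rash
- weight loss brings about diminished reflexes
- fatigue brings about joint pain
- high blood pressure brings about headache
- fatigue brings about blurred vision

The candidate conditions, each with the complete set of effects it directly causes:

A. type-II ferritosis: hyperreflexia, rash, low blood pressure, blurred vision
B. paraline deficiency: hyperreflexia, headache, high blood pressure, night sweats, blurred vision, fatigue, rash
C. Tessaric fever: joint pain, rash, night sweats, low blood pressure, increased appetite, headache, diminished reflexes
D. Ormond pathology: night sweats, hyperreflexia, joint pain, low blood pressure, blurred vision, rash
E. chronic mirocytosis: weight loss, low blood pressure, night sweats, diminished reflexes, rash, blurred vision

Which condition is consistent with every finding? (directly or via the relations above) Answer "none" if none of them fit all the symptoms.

For each candidate, compare predicted effects to what was observed:
(A) type-II ferritosis — blurred vision +; night sweats -; diminished reflexes -; rash +; low blood pressure +; headache -
(B) paraline deficiency — fails on diminished reflexes, low blood pressure (predicts hyperreflexia, not diminished reflexes; predicts high blood pressure, not low blood pressure)
(C) Tessaric fever — blurred vision + (through headache → fatigue → blurred vision); night sweats +; diminished reflexes +; rash +; low blood pressure +; headache +
(D) Ormond pathology — blurred vision +; night sweats +; diminished reflexes -; rash +; low blood pressure +; headache -
(E) chronic mirocytosis — blurred vision +; night sweats +; diminished reflexes +; rash +; low blood pressure +; headache -
Only (C) is consistent with every observation.

C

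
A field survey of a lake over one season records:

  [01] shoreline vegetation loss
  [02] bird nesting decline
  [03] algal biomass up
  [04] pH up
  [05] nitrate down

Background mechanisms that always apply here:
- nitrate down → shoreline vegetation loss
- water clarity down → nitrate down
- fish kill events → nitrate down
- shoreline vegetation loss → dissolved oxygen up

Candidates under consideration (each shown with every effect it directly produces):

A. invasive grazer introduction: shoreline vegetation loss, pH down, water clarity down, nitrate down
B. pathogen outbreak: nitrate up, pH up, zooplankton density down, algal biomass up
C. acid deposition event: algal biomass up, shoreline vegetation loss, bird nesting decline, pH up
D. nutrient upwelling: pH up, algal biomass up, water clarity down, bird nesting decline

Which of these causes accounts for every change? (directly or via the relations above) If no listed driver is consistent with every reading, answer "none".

Per-candidate check:
(A) invasive grazer introduction — shoreline vegetation loss match; bird nesting decline miss; algal biomass up miss; pH up miss; nitrate down match
(B) pathogen outbreak — shoreline vegetation loss miss; bird nesting decline miss; algal biomass up match; pH up match; nitrate down miss
(C) acid deposition event — does not account for nitrate down
(D) nutrient upwelling — shoreline vegetation loss match (through water clarity down → nitrate down → shoreline vegetation loss); bird nesting decline match; algal biomass up match; pH up match; nitrate down match (through water clarity down → nitrate down)
(D) is the only candidate with no mismatches.

D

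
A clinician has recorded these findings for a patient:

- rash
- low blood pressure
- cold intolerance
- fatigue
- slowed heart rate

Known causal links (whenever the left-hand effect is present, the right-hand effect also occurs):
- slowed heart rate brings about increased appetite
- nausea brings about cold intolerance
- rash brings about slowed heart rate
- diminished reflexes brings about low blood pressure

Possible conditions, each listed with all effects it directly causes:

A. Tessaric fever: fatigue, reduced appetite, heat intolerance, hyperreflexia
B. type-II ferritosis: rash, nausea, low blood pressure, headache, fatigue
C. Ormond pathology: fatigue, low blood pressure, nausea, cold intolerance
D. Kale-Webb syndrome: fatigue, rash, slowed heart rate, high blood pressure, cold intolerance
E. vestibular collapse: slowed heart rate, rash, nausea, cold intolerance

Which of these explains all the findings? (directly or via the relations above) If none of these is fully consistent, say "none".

B

Checking each candidate against the observations:
(A) Tessaric fever — rash NO; low blood pressure NO; cold intolerance NO; fatigue yes; slowed heart rate NO
(B) type-II ferritosis — accounts for every observation (cold intolerance by nausea → cold intolerance)
(C) Ormond pathology — rash NO; low blood pressure yes; cold intolerance yes; fatigue yes; slowed heart rate NO
(D) Kale-Webb syndrome — rash yes; low blood pressure NO; cold intolerance yes; fatigue yes; slowed heart rate yes
(E) vestibular collapse — rash yes; low blood pressure NO; cold intolerance yes; fatigue NO; slowed heart rate yes
Only (B) is consistent with every observation.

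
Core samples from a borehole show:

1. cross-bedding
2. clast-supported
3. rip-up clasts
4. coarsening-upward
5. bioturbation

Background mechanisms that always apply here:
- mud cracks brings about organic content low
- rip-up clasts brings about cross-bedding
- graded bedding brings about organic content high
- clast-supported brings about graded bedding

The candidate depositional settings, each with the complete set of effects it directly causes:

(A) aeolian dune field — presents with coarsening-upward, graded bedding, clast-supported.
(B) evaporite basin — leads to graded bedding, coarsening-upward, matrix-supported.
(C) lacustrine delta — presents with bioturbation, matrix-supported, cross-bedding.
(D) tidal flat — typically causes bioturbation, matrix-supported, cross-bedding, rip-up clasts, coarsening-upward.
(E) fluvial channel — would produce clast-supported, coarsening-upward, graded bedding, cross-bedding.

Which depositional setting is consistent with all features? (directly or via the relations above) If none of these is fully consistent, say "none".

none

Checking each candidate against the observations:
(A) aeolian dune field — does not account for cross-bedding, rip-up clasts, bioturbation
(B) evaporite basin — fails on cross-bedding, clast-supported, rip-up clasts, bioturbation (predicts matrix-supported, not clast-supported)
(C) lacustrine delta — fails on clast-supported, rip-up clasts, coarsening-upward (predicts matrix-supported, not clast-supported)
(D) tidal flat — cross-bedding match; clast-supported miss; rip-up clasts match; coarsening-upward match; bioturbation match
(E) fluvial channel — does not account for rip-up clasts, bioturbation
None of the listed candidates fits everything.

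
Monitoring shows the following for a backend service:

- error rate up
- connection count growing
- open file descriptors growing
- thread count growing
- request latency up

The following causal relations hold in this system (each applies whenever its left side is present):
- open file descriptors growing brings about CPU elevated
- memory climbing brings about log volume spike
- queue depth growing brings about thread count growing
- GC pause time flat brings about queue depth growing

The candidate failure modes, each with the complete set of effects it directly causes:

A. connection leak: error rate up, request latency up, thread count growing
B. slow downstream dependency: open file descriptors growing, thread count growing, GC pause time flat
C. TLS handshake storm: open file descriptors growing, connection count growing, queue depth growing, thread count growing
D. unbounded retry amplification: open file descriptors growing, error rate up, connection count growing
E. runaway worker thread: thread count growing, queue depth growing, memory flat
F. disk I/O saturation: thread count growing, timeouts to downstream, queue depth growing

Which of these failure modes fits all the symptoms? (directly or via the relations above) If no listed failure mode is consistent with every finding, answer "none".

Checking each candidate against the observations:
(A) connection leak — does not account for connection count growing, open file descriptors growing
(B) slow downstream dependency — does not account for error rate up, connection count growing, request latency up
(C) TLS handshake storm — error rate up NO; connection count growing yes; open file descriptors growing yes; thread count growing yes; request latency up NO
(D) unbounded retry amplification — error rate up yes; connection count growing yes; open file descriptors growing yes; thread count growing NO; request latency up NO
(E) runaway worker thread — does not account for error rate up, connection count growing, open file descriptors growing, request latency up
(F) disk I/O saturation — error rate up NO; connection count growing NO; open file descriptors growing NO; thread count growing yes; request latency up NO
None of the listed candidates fits everything.

none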